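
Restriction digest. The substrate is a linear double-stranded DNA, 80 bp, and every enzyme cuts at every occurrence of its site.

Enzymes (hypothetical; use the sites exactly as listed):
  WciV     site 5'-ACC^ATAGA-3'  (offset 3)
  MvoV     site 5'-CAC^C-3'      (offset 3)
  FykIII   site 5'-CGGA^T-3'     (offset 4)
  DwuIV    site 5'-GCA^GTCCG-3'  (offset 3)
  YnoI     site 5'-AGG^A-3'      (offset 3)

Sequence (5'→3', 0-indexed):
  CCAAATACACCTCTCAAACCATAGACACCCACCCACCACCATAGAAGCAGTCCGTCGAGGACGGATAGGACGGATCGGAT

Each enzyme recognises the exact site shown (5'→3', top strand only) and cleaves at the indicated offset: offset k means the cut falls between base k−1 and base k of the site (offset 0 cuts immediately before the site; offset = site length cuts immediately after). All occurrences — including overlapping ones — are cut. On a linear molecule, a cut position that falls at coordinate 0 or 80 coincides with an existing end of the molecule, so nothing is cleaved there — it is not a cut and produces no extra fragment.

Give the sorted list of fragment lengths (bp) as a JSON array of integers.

[1,1,3,4,4,4,5,5,5,8,9,10,10,11]

Site scan:
  WciV ACCATAGA/3: at [17, 37] ⇒ [20, 40]
  MvoV CACC/3: at [7, 25, 29, 33, 36] ⇒ [10, 28, 32, 36, 39]
  FykIII CGGAT/4: at [61, 70, 75] ⇒ [65, 74, 79]
  DwuIV GCAGTCCG/3: at [46] ⇒ [49]
  YnoI AGGA/3: at [57, 66] ⇒ [60, 69]

Pooled cuts: [10, 20, 28, 32, 36, 39, 40, 49, 60, 65, 69, 74, 79]

Fragments:
  [0,10): 10 bp
  [10,20): 10 bp
  [20,28): 8 bp
  [28,32): 4 bp
  [32,36): 4 bp
  [36,39): 3 bp
  [39,40): 1 bp
  [40,49): 9 bp
  [49,60): 11 bp
  [60,65): 5 bp
  [65,69): 4 bp
  [69,74): 5 bp
  [74,79): 5 bp
  [79,80): 1 bp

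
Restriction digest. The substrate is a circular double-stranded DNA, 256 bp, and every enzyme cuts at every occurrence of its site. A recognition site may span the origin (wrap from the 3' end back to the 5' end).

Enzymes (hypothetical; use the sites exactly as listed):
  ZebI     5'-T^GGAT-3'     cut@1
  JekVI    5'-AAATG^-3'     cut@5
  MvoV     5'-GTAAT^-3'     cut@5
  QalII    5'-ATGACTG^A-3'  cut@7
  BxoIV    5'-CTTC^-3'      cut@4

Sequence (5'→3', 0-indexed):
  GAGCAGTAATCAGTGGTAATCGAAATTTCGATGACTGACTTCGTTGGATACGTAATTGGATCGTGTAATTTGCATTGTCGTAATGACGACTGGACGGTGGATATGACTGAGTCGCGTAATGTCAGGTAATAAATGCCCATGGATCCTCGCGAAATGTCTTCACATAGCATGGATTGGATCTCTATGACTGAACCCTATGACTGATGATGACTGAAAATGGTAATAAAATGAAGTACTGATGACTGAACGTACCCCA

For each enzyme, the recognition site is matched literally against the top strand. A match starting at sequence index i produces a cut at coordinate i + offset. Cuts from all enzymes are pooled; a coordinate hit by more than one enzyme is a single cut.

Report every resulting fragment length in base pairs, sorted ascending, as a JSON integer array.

[1,3,5,5,5,5,5,5,6,6,9,10,10,10,11,11,11,12,13,14,15,15,15,16,17,21]

Scan for sites:
  ZebI (TGGAT, off=1): starts [44, 56, 97, 139, 169, 174] → cuts [45, 57, 98, 140, 170, 175]
  JekVI (AAATG, off=5): starts [130, 151, 214, 225] → cuts [135, 156, 219, 230]
  MvoV (GTAAT, off=5): starts [5, 15, 51, 64, 79, 115, 125, 219] → cuts [10, 20, 56, 69, 84, 120, 130, 224]
  QalII (ATGACTGA, off=7): starts [30, 102, 183, 196, 206, 238] → cuts [37, 109, 190, 203, 213, 245]
  BxoIV (CTTC, off=4): starts [38, 157] → cuts [42, 161]

Pooled cuts: [10, 20, 37, 42, 45, 56, 57, 69, 84, 98, 109, 120, 130, 135, 140, 156, 161, 170, 175, 190, 203, 213, 219, 224, 230, 245]

Fragments:
  10→20: 10 bp
  20→37: 17 bp
  37→42: 5 bp
  42→45: 3 bp
  45→56: 11 bp
  56→57: 1 bp
  57→69: 12 bp
  69→84: 15 bp
  84→98: 14 bp
  98→109: 11 bp
  109→120: 11 bp
  120→130: 10 bp
  130→135: 5 bp
  135→140: 5 bp
  140→156: 16 bp
  156→161: 5 bp
  161→170: 9 bp
  170→175: 5 bp
  175→190: 15 bp
  190→203: 13 bp
  203→213: 10 bp
  213→219: 6 bp
  219→224: 5 bp
  224→230: 6 bp
  230→245: 15 bp
  245→10 (wrap): 256-245+10 = 21 bp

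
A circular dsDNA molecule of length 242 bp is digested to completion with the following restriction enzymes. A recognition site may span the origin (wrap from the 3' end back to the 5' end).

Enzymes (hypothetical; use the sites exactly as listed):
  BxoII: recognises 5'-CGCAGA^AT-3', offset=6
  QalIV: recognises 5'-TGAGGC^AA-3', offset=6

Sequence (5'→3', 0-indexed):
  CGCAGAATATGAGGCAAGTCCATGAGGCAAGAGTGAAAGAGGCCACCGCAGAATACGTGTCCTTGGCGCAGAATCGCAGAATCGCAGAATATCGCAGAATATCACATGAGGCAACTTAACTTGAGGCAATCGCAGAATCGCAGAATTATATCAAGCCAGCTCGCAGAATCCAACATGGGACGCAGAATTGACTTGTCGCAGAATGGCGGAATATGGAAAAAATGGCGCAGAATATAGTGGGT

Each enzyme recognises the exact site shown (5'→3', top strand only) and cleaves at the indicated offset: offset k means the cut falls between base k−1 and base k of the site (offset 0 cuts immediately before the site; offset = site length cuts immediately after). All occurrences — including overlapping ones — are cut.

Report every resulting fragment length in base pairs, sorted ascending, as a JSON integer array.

Site scan:
  BxoII CGCAGAAT/6: at [0, 46, 66, 74, 82, 92, 130, 138, 161, 180, 196, 225] ⇒ [6, 52, 72, 80, 88, 98, 136, 144, 167, 186, 202, 231]
  QalIV TGAGGCAA/6: at [9, 22, 106, 121] ⇒ [15, 28, 112, 127]

All cut coordinates (distinct, sorted): [6, 15, 28, 52, 72, 80, 88, 98, 112, 127, 136, 144, 167, 186, 202, 231]

Fragments:
  6→15: 9 bp
  15→28: 13 bp
  28→52: 24 bp
  52→72: 20 bp
  72→80: 8 bp
  80→88: 8 bp
  88→98: 10 bp
  98→112: 14 bp
  112→127: 15 bp
  127→136: 9 bp
  136→144: 8 bp
  144→167: 23 bp
  167→186: 19 bp
  186→202: 16 bp
  202→231: 29 bp
  231→6 (wrap): 242-231+6 = 17 bp

[8,8,8,9,9,10,13,14,15,16,17,19,20,23,24,29]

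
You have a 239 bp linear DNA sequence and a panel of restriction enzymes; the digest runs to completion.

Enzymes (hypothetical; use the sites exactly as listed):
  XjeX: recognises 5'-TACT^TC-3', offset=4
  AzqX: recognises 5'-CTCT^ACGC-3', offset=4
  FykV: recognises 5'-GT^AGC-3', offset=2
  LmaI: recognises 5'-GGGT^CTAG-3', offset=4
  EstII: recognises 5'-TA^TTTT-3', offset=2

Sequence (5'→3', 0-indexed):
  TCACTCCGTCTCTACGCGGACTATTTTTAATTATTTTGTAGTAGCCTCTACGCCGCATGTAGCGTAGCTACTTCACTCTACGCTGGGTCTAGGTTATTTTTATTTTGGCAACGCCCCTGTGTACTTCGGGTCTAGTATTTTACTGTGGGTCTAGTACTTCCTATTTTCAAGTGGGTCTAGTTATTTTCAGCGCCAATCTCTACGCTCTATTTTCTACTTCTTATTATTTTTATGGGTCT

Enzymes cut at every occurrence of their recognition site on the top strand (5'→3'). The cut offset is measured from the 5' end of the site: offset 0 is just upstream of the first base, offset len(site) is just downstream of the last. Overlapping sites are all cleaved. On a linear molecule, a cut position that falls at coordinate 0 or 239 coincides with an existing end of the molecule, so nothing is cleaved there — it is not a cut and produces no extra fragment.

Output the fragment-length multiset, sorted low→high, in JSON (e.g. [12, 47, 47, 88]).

[5,5,6,6,6,7,7,7,7,8,8,8,8,9,9,9,10,10,11,13,13,13,13,18,23]

Per-enzyme occurrences:
  XjeX TACTTC/4: at [68, 121, 154, 214] ⇒ [72, 125, 158, 218]
  AzqX CTCTACGC/4: at [9, 45, 75, 197] ⇒ [13, 49, 79, 201]
  FykV GTAGC/2: at [40, 58, 63] ⇒ [42, 60, 65]
  LmaI GGGTCTAG/4: at [84, 127, 146, 172] ⇒ [88, 131, 150, 176]
  EstII TATTTT/2: at [21, 31, 94, 100, 135, 161, 181, 207, 224] ⇒ [23, 33, 96, 102, 137, 163, 183, 209, 226]

Pooled cuts: [13, 23, 33, 42, 49, 60, 65, 72, 79, 88, 96, 102, 125, 131, 137, 150, 158, 163, 176, 183, 201, 209, 218, 226]

Fragment lengths:
  [0,13): 13 bp
  [13,23): 10 bp
  [23,33): 10 bp
  [33,42): 9 bp
  [42,49): 7 bp
  [49,60): 11 bp
  [60,65): 5 bp
  [65,72): 7 bp
  [72,79): 7 bp
  [79,88): 9 bp
  [88,96): 8 bp
  [96,102): 6 bp
  [102,125): 23 bp
  [125,131): 6 bp
  [131,137): 6 bp
  [137,150): 13 bp
  [150,158): 8 bp
  [158,163): 5 bp
  [163,176): 13 bp
  [176,183): 7 bp
  [183,201): 18 bp
  [201,209): 8 bp
  [209,218): 9 bp
  [218,226): 8 bp
  [226,239): 13 bp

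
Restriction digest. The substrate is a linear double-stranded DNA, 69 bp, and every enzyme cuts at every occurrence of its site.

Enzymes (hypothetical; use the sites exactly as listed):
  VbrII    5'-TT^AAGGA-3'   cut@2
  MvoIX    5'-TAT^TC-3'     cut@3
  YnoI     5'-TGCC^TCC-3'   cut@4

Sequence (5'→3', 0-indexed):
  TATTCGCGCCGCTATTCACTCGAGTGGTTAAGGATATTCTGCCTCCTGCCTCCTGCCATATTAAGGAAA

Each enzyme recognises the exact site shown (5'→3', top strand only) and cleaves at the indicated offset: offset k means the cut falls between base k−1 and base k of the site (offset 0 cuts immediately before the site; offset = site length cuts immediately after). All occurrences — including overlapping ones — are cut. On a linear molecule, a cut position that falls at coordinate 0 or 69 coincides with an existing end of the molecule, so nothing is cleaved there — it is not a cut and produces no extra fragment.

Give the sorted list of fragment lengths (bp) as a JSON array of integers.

Per-enzyme occurrences:
  VbrII TTAAGGA/2: at [27, 60] ⇒ [29, 62]
  MvoIX TATTC/3: at [0, 12, 34] ⇒ [3, 15, 37]
  YnoI TGCCTCC/4: at [39, 46] ⇒ [43, 50]

Pooled cuts: [3, 15, 29, 37, 43, 50, 62]

Fragments:
  [0,3): 3 bp
  [3,15): 12 bp
  [15,29): 14 bp
  [29,37): 8 bp
  [37,43): 6 bp
  [43,50): 7 bp
  [50,62): 12 bp
  [62,69): 7 bp

[3,6,7,7,8,12,12,14]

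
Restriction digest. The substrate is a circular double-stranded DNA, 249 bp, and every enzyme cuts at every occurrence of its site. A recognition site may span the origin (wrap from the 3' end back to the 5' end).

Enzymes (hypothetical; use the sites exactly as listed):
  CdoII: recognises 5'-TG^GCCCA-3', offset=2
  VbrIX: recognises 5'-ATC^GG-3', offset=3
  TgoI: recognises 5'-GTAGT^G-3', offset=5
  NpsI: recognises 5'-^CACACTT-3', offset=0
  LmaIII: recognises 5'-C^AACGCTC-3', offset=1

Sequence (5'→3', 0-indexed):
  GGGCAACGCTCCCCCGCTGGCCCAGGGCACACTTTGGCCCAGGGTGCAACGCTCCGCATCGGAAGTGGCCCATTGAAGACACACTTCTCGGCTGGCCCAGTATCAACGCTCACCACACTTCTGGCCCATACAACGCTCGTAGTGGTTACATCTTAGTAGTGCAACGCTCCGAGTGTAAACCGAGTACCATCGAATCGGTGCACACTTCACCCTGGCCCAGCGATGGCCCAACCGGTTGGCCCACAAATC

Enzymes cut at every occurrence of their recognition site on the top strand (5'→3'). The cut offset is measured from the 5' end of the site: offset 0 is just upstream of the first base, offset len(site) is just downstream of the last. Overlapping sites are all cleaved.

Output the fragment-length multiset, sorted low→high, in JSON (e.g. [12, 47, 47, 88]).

Per-enzyme occurrences:
  CdoII (TGGCCCA, off=2): starts [17, 34, 65, 92, 121, 212, 223, 236] → cuts [19, 36, 67, 94, 123, 214, 225, 238]
  VbrIX (ATCGG, off=3): starts [57, 193, 246] → cuts [0, 60, 196]
  TgoI (GTAGTG, off=5): starts [138, 155] → cuts [143, 160]
  NpsI (CACACTT, off=0): starts [27, 79, 113, 200] → cuts [27, 79, 113, 200]
  LmaIII (CAACGCTC, off=1): starts [3, 46, 103, 130, 161] → cuts [4, 47, 104, 131, 162]

All cut coordinates (distinct, sorted): [0, 4, 19, 27, 36, 47, 60, 67, 79, 94, 104, 113, 123, 131, 143, 160, 162, 196, 200, 214, 225, 238]

Fragment lengths:
  0→4: 4 bp
  4→19: 15 bp
  19→27: 8 bp
  27→36: 9 bp
  36→47: 11 bp
  47→60: 13 bp
  60→67: 7 bp
  67→79: 12 bp
  79→94: 15 bp
  94→104: 10 bp
  104→113: 9 bp
  113→123: 10 bp
  123→131: 8 bp
  131→143: 12 bp
  143→160: 17 bp
  160→162: 2 bp
  162→196: 34 bp
  196→200: 4 bp
  200→214: 14 bp
  214→225: 11 bp
  225→238: 13 bp
  238→0 (wrap): 249-238+0 = 11 bp

[2,4,4,7,8,8,9,9,10,10,11,11,11,12,12,13,13,14,15,15,17,34]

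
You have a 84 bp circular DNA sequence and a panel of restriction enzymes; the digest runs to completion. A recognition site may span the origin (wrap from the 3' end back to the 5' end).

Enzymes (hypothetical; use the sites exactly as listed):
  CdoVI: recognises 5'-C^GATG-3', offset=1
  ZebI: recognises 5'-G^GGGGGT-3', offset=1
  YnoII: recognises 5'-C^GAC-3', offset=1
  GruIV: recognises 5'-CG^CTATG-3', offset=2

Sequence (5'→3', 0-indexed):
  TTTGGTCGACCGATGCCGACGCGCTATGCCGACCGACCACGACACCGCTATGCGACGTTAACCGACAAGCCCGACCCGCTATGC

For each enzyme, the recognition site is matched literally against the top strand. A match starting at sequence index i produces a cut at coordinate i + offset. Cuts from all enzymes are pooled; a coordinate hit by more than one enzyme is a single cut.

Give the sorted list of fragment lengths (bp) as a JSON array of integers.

Site scan:
  CdoVI CGATG/1: at [10] ⇒ [11]
  ZebI (GGGGGGT, off=1): no sites
  YnoII CGAC/1: at [6, 16, 29, 33, 39, 52, 62, 71] ⇒ [7, 17, 30, 34, 40, 53, 63, 72]
  GruIV CGCTATG/2: at [21, 45, 76] ⇒ [23, 47, 78]

All cut coordinates (distinct, sorted): [7, 11, 17, 23, 30, 34, 40, 47, 53, 63, 72, 78]

Fragment lengths:
  7→11: 4 bp
  11→17: 6 bp
  17→23: 6 bp
  23→30: 7 bp
  30→34: 4 bp
  34→40: 6 bp
  40→47: 7 bp
  47→53: 6 bp
  53→63: 10 bp
  63→72: 9 bp
  72→78: 6 bp
  78→7 (wrap): 84-78+7 = 13 bp

[4,4,6,6,6,6,6,7,7,9,10,13]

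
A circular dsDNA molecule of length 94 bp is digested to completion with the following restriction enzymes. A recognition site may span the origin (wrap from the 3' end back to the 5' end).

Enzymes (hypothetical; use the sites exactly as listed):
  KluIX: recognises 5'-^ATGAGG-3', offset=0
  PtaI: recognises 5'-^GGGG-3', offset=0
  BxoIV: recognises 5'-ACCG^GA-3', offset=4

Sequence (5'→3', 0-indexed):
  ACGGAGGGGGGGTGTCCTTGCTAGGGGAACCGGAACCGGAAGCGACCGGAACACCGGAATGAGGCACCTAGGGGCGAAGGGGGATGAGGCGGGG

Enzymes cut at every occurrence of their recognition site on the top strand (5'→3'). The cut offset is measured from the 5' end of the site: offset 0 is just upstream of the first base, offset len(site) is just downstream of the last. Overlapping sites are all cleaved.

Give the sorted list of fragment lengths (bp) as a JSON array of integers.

[1,1,1,1,2,4,6,7,8,8,9,9,10,12,15]

Scan for sites:
  KluIX (ATGAGG, off=0): starts [58, 83] → cuts [58, 83]
  PtaI (GGGG, off=0): starts [5, 6, 7, 8, 23, 70, 78, 79, 90] → cuts [5, 6, 7, 8, 23, 70, 78, 79, 90]
  BxoIV (ACCGGA, off=4): starts [28, 34, 44, 52] → cuts [32, 38, 48, 56]

All cut coordinates (distinct, sorted): [5, 6, 7, 8, 23, 32, 38, 48, 56, 58, 70, 78, 79, 83, 90]

Fragments:
  5→6: 1 bp
  6→7: 1 bp
  7→8: 1 bp
  8→23: 15 bp
  23→32: 9 bp
  32→38: 6 bp
  38→48: 10 bp
  48→56: 8 bp
  56→58: 2 bp
  58→70: 12 bp
  70→78: 8 bp
  78→79: 1 bp
  79→83: 4 bp
  83→90: 7 bp
  90→5 (wrap): 94-90+5 = 9 bp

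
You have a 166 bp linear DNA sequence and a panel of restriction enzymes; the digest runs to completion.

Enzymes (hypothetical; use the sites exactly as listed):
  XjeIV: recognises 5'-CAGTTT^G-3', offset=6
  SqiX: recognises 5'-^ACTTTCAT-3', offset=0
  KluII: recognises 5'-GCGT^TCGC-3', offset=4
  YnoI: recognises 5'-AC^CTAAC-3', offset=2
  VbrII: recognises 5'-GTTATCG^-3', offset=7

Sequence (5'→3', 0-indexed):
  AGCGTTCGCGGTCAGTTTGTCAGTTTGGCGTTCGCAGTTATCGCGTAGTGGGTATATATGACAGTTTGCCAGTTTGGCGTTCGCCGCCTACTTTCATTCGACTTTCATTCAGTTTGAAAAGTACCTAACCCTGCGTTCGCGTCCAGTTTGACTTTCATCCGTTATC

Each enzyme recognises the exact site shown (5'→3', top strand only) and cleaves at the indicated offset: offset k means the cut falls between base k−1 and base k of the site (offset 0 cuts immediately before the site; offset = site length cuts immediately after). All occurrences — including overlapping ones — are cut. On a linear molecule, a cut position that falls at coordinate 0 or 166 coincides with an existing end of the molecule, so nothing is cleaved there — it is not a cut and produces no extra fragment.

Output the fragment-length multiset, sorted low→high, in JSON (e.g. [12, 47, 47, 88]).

Site scan:
  XjeIV (CAGTTTG, off=6): starts [12, 20, 61, 69, 109, 143] → cuts [18, 26, 67, 75, 115, 149]
  SqiX (ACTTTCAT, off=0): starts [89, 100, 150] → cuts [89, 100, 150]
  KluII (GCGTTCGC, off=4): starts [1, 27, 76, 132] → cuts [5, 31, 80, 136]
  YnoI (ACCTAAC, off=2): starts [122] → cuts [124]
  VbrII (GTTATCG, off=7): starts [36] → cuts [43]

Pooled cuts: [5, 18, 26, 31, 43, 67, 75, 80, 89, 100, 115, 124, 136, 149, 150]

Fragment lengths:
  [0,5): 5 bp
  [5,18): 13 bp
  [18,26): 8 bp
  [26,31): 5 bp
  [31,43): 12 bp
  [43,67): 24 bp
  [67,75): 8 bp
  [75,80): 5 bp
  [80,89): 9 bp
  [89,100): 11 bp
  [100,115): 15 bp
  [115,124): 9 bp
  [124,136): 12 bp
  [136,149): 13 bp
  [149,150): 1 bp
  [150,166): 16 bp

[1,5,5,5,8,8,9,9,11,12,12,13,13,15,16,24]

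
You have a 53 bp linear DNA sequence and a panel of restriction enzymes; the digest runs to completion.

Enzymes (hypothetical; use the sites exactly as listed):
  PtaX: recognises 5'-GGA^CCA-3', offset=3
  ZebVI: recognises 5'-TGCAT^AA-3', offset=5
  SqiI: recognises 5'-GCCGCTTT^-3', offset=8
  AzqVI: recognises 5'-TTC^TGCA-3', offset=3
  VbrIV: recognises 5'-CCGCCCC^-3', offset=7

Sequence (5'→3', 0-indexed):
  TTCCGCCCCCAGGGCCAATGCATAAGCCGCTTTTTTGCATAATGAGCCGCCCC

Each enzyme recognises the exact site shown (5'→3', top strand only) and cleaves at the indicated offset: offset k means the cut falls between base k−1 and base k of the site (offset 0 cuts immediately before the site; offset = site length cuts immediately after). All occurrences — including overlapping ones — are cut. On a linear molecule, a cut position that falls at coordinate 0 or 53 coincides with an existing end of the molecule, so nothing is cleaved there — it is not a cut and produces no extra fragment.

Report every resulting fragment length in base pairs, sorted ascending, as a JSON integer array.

Site scan:
  PtaX (GGACCA, off=3): no sites
  ZebVI TGCATAA/5: at [18, 35] ⇒ [23, 40]
  SqiI GCCGCTTT/8: at [25] ⇒ [33]
  AzqVI (TTCTGCA, off=3): no sites
  VbrIV CCGCCCC/7: at [2, 46] ⇒ [9] (position 53 is a terminus of the linear molecule — no cut)

Pooled cuts: [9, 23, 33, 40]

Fragment lengths:
  [0,9): 9 bp
  [9,23): 14 bp
  [23,33): 10 bp
  [33,40): 7 bp
  [40,53): 13 bp

[7,9,10,13,14]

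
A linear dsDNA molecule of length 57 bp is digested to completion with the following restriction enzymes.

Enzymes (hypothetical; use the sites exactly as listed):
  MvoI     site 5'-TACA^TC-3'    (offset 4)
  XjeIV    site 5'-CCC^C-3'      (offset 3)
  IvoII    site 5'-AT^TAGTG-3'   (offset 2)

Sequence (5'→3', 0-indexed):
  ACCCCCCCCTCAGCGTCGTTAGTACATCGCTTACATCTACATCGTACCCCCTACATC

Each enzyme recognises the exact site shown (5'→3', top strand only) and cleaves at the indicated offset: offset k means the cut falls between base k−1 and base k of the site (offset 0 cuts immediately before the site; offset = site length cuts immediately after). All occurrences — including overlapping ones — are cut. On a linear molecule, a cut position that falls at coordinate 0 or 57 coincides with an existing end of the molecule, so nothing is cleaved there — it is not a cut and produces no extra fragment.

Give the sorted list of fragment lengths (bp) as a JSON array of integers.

Per-enzyme occurrences:
  MvoI (TACATC, off=4): starts [22, 31, 37, 51] → cuts [26, 35, 41, 55]
  XjeIV (CCCC, off=3): starts [1, 2, 3, 4, 5, 46, 47] → cuts [4, 5, 6, 7, 8, 49, 50]
  IvoII (ATTAGTG, off=2): no sites

All cut coordinates (distinct, sorted): [4, 5, 6, 7, 8, 26, 35, 41, 49, 50, 55]

Fragments:
  [0,4): 4 bp
  [4,5): 1 bp
  [5,6): 1 bp
  [6,7): 1 bp
  [7,8): 1 bp
  [8,26): 18 bp
  [26,35): 9 bp
  [35,41): 6 bp
  [41,49): 8 bp
  [49,50): 1 bp
  [50,55): 5 bp
  [55,57): 2 bp

[1,1,1,1,1,2,4,5,6,8,9,18]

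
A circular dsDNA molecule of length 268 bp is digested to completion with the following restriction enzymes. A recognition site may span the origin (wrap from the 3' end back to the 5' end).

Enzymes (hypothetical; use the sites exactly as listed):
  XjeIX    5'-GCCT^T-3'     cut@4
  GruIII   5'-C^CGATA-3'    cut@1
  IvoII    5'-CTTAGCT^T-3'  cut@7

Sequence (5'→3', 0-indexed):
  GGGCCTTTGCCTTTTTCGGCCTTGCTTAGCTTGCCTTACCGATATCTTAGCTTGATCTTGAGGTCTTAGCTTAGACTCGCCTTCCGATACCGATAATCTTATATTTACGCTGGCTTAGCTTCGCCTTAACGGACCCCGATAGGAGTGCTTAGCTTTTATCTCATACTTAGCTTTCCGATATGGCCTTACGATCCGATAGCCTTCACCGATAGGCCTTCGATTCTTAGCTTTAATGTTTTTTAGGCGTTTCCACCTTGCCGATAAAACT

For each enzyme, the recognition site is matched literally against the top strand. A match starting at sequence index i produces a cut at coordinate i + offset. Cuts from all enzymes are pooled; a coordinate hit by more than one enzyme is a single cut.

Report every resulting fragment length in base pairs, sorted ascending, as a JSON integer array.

Scan for sites:
  XjeIX GCCTT/4: at [2, 8, 18, 32, 78, 122, 182, 198, 212] ⇒ [6, 12, 22, 36, 82, 126, 186, 202, 216]
  GruIII CCGATA/1: at [38, 83, 89, 135, 174, 192, 205, 257] ⇒ [39, 84, 90, 136, 175, 193, 206, 258]
  IvoII CTTAGCTT/7: at [24, 45, 64, 113, 147, 165, 222] ⇒ [31, 52, 71, 120, 154, 172, 229]

All cut coordinates (distinct, sorted): [6, 12, 22, 31, 36, 39, 52, 71, 82, 84, 90, 120, 126, 136, 154, 172, 175, 186, 193, 202, 206, 216, 229, 258]

Fragments:
  6→12: 6 bp
  12→22: 10 bp
  22→31: 9 bp
  31→36: 5 bp
  36→39: 3 bp
  39→52: 13 bp
  52→71: 19 bp
  71→82: 11 bp
  82→84: 2 bp
  84→90: 6 bp
  90→120: 30 bp
  120→126: 6 bp
  126→136: 10 bp
  136→154: 18 bp
  154→172: 18 bp
  172→175: 3 bp
  175→186: 11 bp
  186→193: 7 bp
  193→202: 9 bp
  202→206: 4 bp
  206→216: 10 bp
  216→229: 13 bp
  229→258: 29 bp
  258→6 (wrap): 268-258+6 = 16 bp

[2,3,3,4,5,6,6,6,7,9,9,10,10,10,11,11,13,13,16,18,18,19,29,30]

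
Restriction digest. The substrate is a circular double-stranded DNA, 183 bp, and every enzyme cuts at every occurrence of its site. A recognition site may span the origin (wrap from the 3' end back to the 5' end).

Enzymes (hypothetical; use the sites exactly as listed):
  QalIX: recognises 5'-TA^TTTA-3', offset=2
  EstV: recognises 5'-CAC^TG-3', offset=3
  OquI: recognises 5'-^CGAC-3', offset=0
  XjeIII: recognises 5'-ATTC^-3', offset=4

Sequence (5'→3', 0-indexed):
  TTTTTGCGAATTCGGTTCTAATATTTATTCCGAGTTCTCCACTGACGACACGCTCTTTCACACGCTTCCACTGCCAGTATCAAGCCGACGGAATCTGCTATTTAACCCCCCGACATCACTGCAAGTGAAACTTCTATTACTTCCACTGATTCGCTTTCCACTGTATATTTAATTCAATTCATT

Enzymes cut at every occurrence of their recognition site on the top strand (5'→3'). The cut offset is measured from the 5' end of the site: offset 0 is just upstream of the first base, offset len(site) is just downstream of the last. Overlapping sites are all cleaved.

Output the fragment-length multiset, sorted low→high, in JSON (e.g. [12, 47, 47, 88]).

Scan for sites:
  QalIX TATTTA/2: at [21, 98, 165] ⇒ [23, 100, 167]
  EstV CACTG/3: at [39, 68, 116, 143, 158] ⇒ [42, 71, 119, 146, 161]
  OquI CGAC/0: at [45, 85, 110] ⇒ [45, 85, 110]
  XjeIII ATTC/4: at [9, 26, 148, 171, 176] ⇒ [13, 30, 152, 175, 180]

Pooled cuts: [13, 23, 30, 42, 45, 71, 85, 100, 110, 119, 146, 152, 161, 167, 175, 180]

Fragments:
  13→23: 10 bp
  23→30: 7 bp
  30→42: 12 bp
  42→45: 3 bp
  45→71: 26 bp
  71→85: 14 bp
  85→100: 15 bp
  100→110: 10 bp
  110→119: 9 bp
  119→146: 27 bp
  146→152: 6 bp
  152→161: 9 bp
  161→167: 6 bp
  167→175: 8 bp
  175→180: 5 bp
  180→13 (wrap): 183-180+13 = 16 bp

[3,5,6,6,7,8,9,9,10,10,12,14,15,16,26,27]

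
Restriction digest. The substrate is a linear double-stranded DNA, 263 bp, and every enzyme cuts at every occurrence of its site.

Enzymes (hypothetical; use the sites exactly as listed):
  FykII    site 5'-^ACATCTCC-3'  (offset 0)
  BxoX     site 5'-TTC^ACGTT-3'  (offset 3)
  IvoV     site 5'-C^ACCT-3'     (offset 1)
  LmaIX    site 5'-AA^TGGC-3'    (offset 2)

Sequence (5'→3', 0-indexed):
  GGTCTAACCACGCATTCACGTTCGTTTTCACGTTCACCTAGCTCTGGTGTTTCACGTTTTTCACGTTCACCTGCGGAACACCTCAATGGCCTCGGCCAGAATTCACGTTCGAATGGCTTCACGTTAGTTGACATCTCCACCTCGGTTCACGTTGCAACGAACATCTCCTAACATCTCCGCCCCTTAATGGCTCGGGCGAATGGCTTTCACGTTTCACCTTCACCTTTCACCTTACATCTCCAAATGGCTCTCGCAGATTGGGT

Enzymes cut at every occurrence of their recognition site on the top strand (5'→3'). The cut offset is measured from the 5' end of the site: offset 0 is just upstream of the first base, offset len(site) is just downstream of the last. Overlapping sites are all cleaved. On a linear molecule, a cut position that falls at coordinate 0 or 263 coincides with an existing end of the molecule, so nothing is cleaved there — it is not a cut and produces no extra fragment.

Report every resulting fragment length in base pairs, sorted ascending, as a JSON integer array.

Site scan:
  FykII ACATCTCC/0: at [130, 160, 170, 233] ⇒ [130, 160, 170, 233]
  BxoX TTCACGTT/3: at [14, 26, 50, 59, 101, 117, 145, 205] ⇒ [17, 29, 53, 62, 104, 120, 148, 208]
  IvoV CACCT/1: at [34, 67, 78, 137, 214, 220, 227] ⇒ [35, 68, 79, 138, 215, 221, 228]
  LmaIX AATGGC/2: at [84, 111, 185, 198, 242] ⇒ [86, 113, 187, 200, 244]

Pooled cuts: [17, 29, 35, 53, 62, 68, 79, 86, 104, 113, 120, 130, 138, 148, 160, 170, 187, 200, 208, 215, 221, 228, 233, 244]

Fragments:
  [0,17): 17 bp
  [17,29): 12 bp
  [29,35): 6 bp
  [35,53): 18 bp
  [53,62): 9 bp
  [62,68): 6 bp
  [68,79): 11 bp
  [79,86): 7 bp
  [86,104): 18 bp
  [104,113): 9 bp
  [113,120): 7 bp
  [120,130): 10 bp
  [130,138): 8 bp
  [138,148): 10 bp
  [148,160): 12 bp
  [160,170): 10 bp
  [170,187): 17 bp
  [187,200): 13 bp
  [200,208): 8 bp
  [208,215): 7 bp
  [215,221): 6 bp
  [221,228): 7 bp
  [228,233): 5 bp
  [233,244): 11 bp
  [244,263): 19 bp

[5,6,6,6,7,7,7,7,8,8,9,9,10,10,10,11,11,12,12,13,17,17,18,18,19]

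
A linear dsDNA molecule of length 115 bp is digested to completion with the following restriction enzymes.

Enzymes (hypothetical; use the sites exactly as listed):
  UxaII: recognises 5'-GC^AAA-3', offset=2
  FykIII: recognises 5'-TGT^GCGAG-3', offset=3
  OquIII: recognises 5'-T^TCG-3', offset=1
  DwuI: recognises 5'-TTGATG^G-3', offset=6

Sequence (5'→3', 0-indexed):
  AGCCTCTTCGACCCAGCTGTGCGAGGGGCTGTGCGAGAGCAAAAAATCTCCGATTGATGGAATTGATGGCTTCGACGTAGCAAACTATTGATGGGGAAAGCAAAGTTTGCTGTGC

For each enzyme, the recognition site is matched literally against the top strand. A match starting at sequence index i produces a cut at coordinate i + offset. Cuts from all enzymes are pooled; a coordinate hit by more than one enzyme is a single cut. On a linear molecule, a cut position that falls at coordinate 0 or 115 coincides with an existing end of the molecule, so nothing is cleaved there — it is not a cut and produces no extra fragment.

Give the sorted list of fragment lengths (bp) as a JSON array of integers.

Scan for sites:
  UxaII GCAAA/2: at [38, 79, 99] ⇒ [40, 81, 101]
  FykIII TGTGCGAG/3: at [17, 29] ⇒ [20, 32]
  OquIII TTCG/1: at [6, 70] ⇒ [7, 71]
  DwuI TTGATGG/6: at [53, 62, 87] ⇒ [59, 68, 93]

Pooled cuts: [7, 20, 32, 40, 59, 68, 71, 81, 93, 101]

Fragments:
  [0,7): 7 bp
  [7,20): 13 bp
  [20,32): 12 bp
  [32,40): 8 bp
  [40,59): 19 bp
  [59,68): 9 bp
  [68,71): 3 bp
  [71,81): 10 bp
  [81,93): 12 bp
  [93,101): 8 bp
  [101,115): 14 bp

[3,7,8,8,9,10,12,12,13,14,19]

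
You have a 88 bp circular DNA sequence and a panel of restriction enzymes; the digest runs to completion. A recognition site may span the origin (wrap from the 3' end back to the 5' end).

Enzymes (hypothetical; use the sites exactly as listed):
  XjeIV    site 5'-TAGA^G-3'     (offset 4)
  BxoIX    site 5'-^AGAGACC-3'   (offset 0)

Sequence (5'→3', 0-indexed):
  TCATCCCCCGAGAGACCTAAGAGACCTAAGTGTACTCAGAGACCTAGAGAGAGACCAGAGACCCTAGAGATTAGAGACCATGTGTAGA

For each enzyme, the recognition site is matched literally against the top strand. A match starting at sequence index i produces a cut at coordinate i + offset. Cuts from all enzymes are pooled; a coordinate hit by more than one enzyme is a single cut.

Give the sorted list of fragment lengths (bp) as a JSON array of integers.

Scan for sites:
  XjeIV (TAGAG, off=4): starts [44, 64, 71] → cuts [48, 68, 75]
  BxoIX (AGAGACC, off=0): starts [10, 19, 37, 49, 56, 72] → cuts [10, 19, 37, 49, 56, 72]

Pooled cuts: [10, 19, 37, 48, 49, 56, 68, 72, 75]

Fragment lengths:
  10→19: 9 bp
  19→37: 18 bp
  37→48: 11 bp
  48→49: 1 bp
  49→56: 7 bp
  56→68: 12 bp
  68→72: 4 bp
  72→75: 3 bp
  75→10 (wrap): 88-75+10 = 23 bp

[1,3,4,7,9,11,12,18,23]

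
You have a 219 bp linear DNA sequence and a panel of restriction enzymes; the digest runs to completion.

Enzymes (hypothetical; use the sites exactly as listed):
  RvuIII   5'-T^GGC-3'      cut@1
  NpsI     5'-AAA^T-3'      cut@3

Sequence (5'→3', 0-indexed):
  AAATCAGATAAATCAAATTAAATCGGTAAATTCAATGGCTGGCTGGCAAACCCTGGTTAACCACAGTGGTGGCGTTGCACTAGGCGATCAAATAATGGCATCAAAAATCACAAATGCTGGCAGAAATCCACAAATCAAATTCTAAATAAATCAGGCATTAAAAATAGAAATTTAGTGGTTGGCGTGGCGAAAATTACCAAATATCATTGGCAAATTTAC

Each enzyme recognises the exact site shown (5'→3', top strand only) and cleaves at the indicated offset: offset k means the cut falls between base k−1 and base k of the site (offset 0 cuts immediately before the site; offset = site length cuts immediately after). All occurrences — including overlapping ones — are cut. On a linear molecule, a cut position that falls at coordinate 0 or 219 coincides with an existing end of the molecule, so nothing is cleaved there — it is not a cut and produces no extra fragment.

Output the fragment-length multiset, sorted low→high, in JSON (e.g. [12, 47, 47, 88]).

Site scan:
  RvuIII (TGGC, off=1): starts [35, 39, 43, 69, 95, 117, 179, 184, 207] → cuts [36, 40, 44, 70, 96, 118, 180, 185, 208]
  NpsI (AAAT, off=3): starts [0, 9, 14, 19, 27, 89, 104, 111, 123, 131, 136, 143, 147, 161, 167, 190, 198, 211] → cuts [3, 12, 17, 22, 30, 92, 107, 114, 126, 134, 139, 146, 150, 164, 170, 193, 201, 214]

Pooled cuts: [3, 12, 17, 22, 30, 36, 40, 44, 70, 92, 96, 107, 114, 118, 126, 134, 139, 146, 150, 164, 170, 180, 185, 193, 201, 208, 214]

Fragments:
  [0,3): 3 bp
  [3,12): 9 bp
  [12,17): 5 bp
  [17,22): 5 bp
  [22,30): 8 bp
  [30,36): 6 bp
  [36,40): 4 bp
  [40,44): 4 bp
  [44,70): 26 bp
  [70,92): 22 bp
  [92,96): 4 bp
  [96,107): 11 bp
  [107,114): 7 bp
  [114,118): 4 bp
  [118,126): 8 bp
  [126,134): 8 bp
  [134,139): 5 bp
  [139,146): 7 bp
  [146,150): 4 bp
  [150,164): 14 bp
  [164,170): 6 bp
  [170,180): 10 bp
  [180,185): 5 bp
  [185,193): 8 bp
  [193,201): 8 bp
  [201,208): 7 bp
  [208,214): 6 bp
  [214,219): 5 bp

[3,4,4,4,4,4,5,5,5,5,5,6,6,6,7,7,7,8,8,8,8,8,9,10,11,14,22,26]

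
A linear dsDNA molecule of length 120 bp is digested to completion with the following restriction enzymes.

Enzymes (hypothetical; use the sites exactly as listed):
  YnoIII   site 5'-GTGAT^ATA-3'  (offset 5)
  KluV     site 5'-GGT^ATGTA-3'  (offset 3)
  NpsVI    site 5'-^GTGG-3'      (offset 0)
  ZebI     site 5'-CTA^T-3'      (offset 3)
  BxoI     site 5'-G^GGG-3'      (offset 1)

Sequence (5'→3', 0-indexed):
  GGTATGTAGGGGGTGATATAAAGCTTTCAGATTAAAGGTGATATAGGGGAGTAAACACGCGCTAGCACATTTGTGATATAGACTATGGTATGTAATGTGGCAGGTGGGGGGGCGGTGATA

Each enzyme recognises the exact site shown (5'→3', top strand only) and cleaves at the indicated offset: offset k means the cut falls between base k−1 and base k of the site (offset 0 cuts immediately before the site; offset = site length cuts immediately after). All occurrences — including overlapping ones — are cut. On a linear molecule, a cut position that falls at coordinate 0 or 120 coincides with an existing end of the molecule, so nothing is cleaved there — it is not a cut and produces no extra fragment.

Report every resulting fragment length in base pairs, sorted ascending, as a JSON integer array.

Site scan:
  YnoIII GTGATATA/5: at [12, 37, 72] ⇒ [17, 42, 77]
  KluV GGTATGTA/3: at [0, 86] ⇒ [3, 89]
  NpsVI GTGG/0: at [96, 103] ⇒ [96, 103]
  ZebI CTAT/3: at [82] ⇒ [85]
  BxoI GGGG/1: at [8, 9, 45, 105, 106, 107, 108] ⇒ [9, 10, 46, 106, 107, 108, 109]

Pooled cuts: [3, 9, 10, 17, 42, 46, 77, 85, 89, 96, 103, 106, 107, 108, 109]

Fragment lengths:
  [0,3): 3 bp
  [3,9): 6 bp
  [9,10): 1 bp
  [10,17): 7 bp
  [17,42): 25 bp
  [42,46): 4 bp
  [46,77): 31 bp
  [77,85): 8 bp
  [85,89): 4 bp
  [89,96): 7 bp
  [96,103): 7 bp
  [103,106): 3 bp
  [106,107): 1 bp
  [107,108): 1 bp
  [108,109): 1 bp
  [109,120): 11 bp

[1,1,1,1,3,3,4,4,6,7,7,7,8,11,25,31]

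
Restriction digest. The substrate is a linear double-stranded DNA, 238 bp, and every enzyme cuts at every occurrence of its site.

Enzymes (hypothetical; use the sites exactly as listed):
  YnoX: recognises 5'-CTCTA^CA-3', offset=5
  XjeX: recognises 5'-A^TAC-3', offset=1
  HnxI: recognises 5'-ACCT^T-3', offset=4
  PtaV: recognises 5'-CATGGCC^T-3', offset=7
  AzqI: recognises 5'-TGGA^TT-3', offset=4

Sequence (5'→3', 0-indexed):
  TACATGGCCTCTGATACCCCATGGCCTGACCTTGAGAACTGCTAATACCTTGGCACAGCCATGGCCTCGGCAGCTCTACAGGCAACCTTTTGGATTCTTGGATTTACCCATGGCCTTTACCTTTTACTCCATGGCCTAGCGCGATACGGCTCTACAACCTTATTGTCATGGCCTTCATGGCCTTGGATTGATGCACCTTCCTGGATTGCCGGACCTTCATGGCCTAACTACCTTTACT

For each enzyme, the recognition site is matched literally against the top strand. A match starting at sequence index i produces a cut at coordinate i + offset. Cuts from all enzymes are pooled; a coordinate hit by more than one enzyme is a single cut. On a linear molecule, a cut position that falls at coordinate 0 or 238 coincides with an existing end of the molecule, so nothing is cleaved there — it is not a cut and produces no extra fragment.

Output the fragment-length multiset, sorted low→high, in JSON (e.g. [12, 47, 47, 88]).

[5,5,5,5,6,6,6,7,7,8,8,8,9,9,9,10,10,11,11,12,12,13,13,13,14,16]

Site scan:
  YnoX (CTCTACA, off=5): starts [73, 149] → cuts [78, 154]
  XjeX (ATAC, off=1): starts [13, 44, 143] → cuts [14, 45, 144]
  HnxI (ACCTT, off=4): starts [28, 46, 84, 118, 156, 194, 212, 229] → cuts [32, 50, 88, 122, 160, 198, 216, 233]
  PtaV (CATGGCCT, off=7): starts [2, 19, 59, 108, 129, 166, 175, 217] → cuts [9, 26, 66, 115, 136, 173, 182, 224]
  AzqI (TGGATT, off=4): starts [90, 98, 183, 201] → cuts [94, 102, 187, 205]

All cut coordinates (distinct, sorted): [9, 14, 26, 32, 45, 50, 66, 78, 88, 94, 102, 115, 122, 136, 144, 154, 160, 173, 182, 187, 198, 205, 216, 224, 233]

Fragments:
  [0,9): 9 bp
  [9,14): 5 bp
  [14,26): 12 bp
  [26,32): 6 bp
  [32,45): 13 bp
  [45,50): 5 bp
  [50,66): 16 bp
  [66,78): 12 bp
  [78,88): 10 bp
  [88,94): 6 bp
  [94,102): 8 bp
  [102,115): 13 bp
  [115,122): 7 bp
  [122,136): 14 bp
  [136,144): 8 bp
  [144,154): 10 bp
  [154,160): 6 bp
  [160,173): 13 bp
  [173,182): 9 bp
  [182,187): 5 bp
  [187,198): 11 bp
  [198,205): 7 bp
  [205,216): 11 bp
  [216,224): 8 bp
  [224,233): 9 bp
  [233,238): 5 bp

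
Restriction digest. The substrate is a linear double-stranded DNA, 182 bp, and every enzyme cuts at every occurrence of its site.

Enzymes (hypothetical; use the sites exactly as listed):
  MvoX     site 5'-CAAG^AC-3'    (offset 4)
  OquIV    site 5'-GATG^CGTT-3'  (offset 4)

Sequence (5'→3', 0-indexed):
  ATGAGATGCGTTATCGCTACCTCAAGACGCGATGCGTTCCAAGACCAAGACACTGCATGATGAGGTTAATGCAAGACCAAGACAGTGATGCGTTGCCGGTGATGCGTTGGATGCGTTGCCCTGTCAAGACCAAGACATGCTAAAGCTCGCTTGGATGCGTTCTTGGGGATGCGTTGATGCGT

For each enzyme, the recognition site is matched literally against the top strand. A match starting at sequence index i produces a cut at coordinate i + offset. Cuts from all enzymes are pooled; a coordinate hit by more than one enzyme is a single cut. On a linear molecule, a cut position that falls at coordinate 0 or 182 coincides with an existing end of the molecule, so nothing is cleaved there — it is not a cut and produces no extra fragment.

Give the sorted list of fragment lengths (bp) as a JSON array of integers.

Scan for sites:
  MvoX (CAAGAC, off=4): starts [22, 39, 45, 71, 77, 124, 130] → cuts [26, 43, 49, 75, 81, 128, 134]
  OquIV (GATGCGTT, off=4): starts [4, 30, 86, 100, 109, 153, 167] → cuts [8, 34, 90, 104, 113, 157, 171]

Pooled cuts: [8, 26, 34, 43, 49, 75, 81, 90, 104, 113, 128, 134, 157, 171]

Fragments:
  [0,8): 8 bp
  [8,26): 18 bp
  [26,34): 8 bp
  [34,43): 9 bp
  [43,49): 6 bp
  [49,75): 26 bp
  [75,81): 6 bp
  [81,90): 9 bp
  [90,104): 14 bp
  [104,113): 9 bp
  [113,128): 15 bp
  [128,134): 6 bp
  [134,157): 23 bp
  [157,171): 14 bp
  [171,182): 11 bp

[6,6,6,8,8,9,9,9,11,14,14,15,18,23,26]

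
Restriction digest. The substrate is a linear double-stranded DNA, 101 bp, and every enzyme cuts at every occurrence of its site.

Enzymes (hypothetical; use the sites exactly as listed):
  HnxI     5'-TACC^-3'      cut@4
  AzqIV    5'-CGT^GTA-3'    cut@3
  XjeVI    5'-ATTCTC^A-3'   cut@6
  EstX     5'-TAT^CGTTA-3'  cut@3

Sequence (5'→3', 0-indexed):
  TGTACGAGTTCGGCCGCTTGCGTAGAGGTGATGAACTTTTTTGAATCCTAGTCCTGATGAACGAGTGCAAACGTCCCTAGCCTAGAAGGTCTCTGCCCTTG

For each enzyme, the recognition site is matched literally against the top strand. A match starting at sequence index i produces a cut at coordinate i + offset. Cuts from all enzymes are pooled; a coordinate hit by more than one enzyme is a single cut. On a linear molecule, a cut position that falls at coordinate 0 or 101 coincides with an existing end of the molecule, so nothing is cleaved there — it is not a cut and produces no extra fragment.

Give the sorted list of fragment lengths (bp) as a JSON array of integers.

[101]

Scan for sites:
  HnxI (TACC, off=4): no sites
  AzqIV (CGTGTA, off=3): no sites
  XjeVI (ATTCTCA, off=6): no sites
  EstX (TATCGTTA, off=3): no sites

Pooled cuts: ∅

Fragment lengths:
  no cuts → one linear fragment of 101 bp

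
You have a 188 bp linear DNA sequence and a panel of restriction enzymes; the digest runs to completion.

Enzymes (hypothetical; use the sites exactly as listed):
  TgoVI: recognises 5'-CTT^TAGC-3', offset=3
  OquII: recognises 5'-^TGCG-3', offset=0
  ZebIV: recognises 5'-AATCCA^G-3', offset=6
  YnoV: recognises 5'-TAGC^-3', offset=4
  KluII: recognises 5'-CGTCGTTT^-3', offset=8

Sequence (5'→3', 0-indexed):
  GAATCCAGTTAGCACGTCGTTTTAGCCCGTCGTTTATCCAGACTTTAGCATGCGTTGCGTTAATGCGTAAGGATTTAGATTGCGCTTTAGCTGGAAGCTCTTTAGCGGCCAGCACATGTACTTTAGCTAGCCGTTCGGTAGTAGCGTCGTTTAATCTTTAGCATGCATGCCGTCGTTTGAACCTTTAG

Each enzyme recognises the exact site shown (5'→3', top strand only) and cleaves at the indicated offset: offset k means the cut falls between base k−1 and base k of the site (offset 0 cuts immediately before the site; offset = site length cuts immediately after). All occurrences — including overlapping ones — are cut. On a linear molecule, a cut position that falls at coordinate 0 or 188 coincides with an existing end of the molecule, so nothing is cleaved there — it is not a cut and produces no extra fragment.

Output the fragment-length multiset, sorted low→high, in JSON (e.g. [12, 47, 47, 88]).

[1,4,4,4,4,4,4,4,5,6,6,7,7,7,8,9,9,10,10,11,14,16,17,17]

Scan for sites:
  TgoVI (CTTTAGC, off=3): starts [42, 84, 99, 120, 155] → cuts [45, 87, 102, 123, 158]
  OquII (TGCG, off=0): starts [50, 55, 63, 80] → cuts [50, 55, 63, 80]
  ZebIV (AATCCAG, off=6): starts [1] → cuts [7]
  YnoV (TAGC, off=4): starts [9, 22, 45, 87, 102, 123, 127, 141, 158] → cuts [13, 26, 49, 91, 106, 127, 131, 145, 162]
  KluII (CGTCGTTT, off=8): starts [14, 27, 144, 170] → cuts [22, 35, 152, 178]

Pooled cuts: [7, 13, 22, 26, 35, 45, 49, 50, 55, 63, 80, 87, 91, 102, 106, 123, 127, 131, 145, 152, 158, 162, 178]

Fragment lengths:
  [0,7): 7 bp
  [7,13): 6 bp
  [13,22): 9 bp
  [22,26): 4 bp
  [26,35): 9 bp
  [35,45): 10 bp
  [45,49): 4 bp
  [49,50): 1 bp
  [50,55): 5 bp
  [55,63): 8 bp
  [63,80): 17 bp
  [80,87): 7 bp
  [87,91): 4 bp
  [91,102): 11 bp
  [102,106): 4 bp
  [106,123): 17 bp
  [123,127): 4 bp
  [127,131): 4 bp
  [131,145): 14 bp
  [145,152): 7 bp
  [152,158): 6 bp
  [158,162): 4 bp
  [162,178): 16 bp
  [178,188): 10 bp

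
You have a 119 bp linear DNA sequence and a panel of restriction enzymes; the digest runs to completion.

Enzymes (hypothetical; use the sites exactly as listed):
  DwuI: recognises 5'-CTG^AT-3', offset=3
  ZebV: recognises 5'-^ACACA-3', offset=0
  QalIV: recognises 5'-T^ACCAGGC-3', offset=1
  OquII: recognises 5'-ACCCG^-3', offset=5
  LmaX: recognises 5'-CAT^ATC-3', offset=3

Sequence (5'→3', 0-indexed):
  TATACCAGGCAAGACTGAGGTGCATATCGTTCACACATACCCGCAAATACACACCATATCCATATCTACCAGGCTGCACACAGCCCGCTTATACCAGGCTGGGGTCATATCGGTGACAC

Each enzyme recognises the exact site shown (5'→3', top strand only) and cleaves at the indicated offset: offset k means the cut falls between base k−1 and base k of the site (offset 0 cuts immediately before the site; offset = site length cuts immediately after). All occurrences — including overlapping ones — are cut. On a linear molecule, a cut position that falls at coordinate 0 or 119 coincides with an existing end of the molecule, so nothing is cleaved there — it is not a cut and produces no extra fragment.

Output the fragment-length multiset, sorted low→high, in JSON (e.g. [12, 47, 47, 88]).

Scan for sites:
  DwuI (CTGAT, off=3): no sites
  ZebV (ACACA, off=0): starts [32, 48, 77] → cuts [32, 48, 77]
  QalIV (TACCAGGC, off=1): starts [2, 66, 91] → cuts [3, 67, 92]
  OquII (ACCCG, off=5): starts [38] → cuts [43]
  LmaX (CATATC, off=3): starts [22, 54, 60, 105] → cuts [25, 57, 63, 108]

All cut coordinates (distinct, sorted): [3, 25, 32, 43, 48, 57, 63, 67, 77, 92, 108]

Fragments:
  [0,3): 3 bp
  [3,25): 22 bp
  [25,32): 7 bp
  [32,43): 11 bp
  [43,48): 5 bp
  [48,57): 9 bp
  [57,63): 6 bp
  [63,67): 4 bp
  [67,77): 10 bp
  [77,92): 15 bp
  [92,108): 16 bp
  [108,119): 11 bp

[3,4,5,6,7,9,10,11,11,15,16,22]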